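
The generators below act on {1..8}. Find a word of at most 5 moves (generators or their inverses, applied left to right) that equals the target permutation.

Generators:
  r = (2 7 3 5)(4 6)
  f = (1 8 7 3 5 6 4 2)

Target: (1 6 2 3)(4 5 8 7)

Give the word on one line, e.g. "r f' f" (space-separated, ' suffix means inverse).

  after r': (2 5 3 7)(4 6)
  after f': (1 2 3 8)(4 5 7)
  after f': (1 4 3)(2 7 6 5 8)
  after r: (1 6 2 3)(4 5 8 7)

r' f' f' r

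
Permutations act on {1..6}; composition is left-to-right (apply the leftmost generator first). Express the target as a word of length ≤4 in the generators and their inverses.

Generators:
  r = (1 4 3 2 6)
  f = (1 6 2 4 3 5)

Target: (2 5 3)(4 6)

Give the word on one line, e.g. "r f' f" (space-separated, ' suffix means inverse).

  after f: (1 6 2 4 3 5)
  after f: (1 2 3)(4 5 6)
  after f: (1 4)(2 5)(3 6)
  after r': (2 5 3)(4 6)

f f f r'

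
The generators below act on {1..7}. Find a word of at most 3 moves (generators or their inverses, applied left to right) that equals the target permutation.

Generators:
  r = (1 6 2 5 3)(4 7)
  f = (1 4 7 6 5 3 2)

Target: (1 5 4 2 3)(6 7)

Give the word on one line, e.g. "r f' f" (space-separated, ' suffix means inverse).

f' r' f

  after f': (1 2 3 5 6 7 4)
  after r': (1 6 4 3 2 5)
  after f: (1 5 4 2 3)(6 7)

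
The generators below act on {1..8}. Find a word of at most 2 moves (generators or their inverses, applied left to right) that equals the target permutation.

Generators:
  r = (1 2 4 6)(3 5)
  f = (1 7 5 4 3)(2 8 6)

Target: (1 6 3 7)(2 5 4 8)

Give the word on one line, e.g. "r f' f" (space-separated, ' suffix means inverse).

r f'

  after r: (1 2 4 6)(3 5)
  after f': (1 6 3 7)(2 5 4 8)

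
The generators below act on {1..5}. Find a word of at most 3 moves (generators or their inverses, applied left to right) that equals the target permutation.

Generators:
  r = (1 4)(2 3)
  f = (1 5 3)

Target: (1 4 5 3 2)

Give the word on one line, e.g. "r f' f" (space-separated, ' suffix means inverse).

r' f

  after r': (1 4)(2 3)
  after f: (1 4 5 3 2)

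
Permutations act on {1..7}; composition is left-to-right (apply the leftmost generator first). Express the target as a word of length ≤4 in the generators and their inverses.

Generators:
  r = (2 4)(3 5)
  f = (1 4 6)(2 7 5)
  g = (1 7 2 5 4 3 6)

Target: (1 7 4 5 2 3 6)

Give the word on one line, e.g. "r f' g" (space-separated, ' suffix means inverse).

g r

  after g: (1 7 2 5 4 3 6)
  after r: (1 7 4 5 2 3 6)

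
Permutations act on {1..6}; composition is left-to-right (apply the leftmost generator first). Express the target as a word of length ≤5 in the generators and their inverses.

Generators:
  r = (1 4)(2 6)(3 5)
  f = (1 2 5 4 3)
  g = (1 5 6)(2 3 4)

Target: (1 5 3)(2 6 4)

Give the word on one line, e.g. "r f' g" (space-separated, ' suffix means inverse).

  after f': (1 3 4 5 2)
  after g': (1 2 6 5 4)
  after r: (1 6 3 5)
  after r: (1 2 6 5 4)
  after f: (1 5 3)(2 6 4)

f' g' r r f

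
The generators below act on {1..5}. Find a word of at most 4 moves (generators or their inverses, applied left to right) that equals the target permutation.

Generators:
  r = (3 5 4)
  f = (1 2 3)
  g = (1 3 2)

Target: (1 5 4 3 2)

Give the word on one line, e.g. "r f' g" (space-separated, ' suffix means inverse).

g r g' f'

  after g: (1 3 2)
  after r: (1 5 4 3 2)
  after g': (1 5 4)
  after f': (1 5 4 3 2)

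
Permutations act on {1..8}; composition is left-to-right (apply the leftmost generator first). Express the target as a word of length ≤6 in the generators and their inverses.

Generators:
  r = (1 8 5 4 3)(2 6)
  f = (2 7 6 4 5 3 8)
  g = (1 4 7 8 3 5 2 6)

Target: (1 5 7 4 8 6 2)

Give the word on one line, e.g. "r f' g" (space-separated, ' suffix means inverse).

f r' f' f' r'

  after f: (2 7 6 4 5 3 8)
  after r': (1 3)(2 7)(4 8 6 5)
  after f': (1 5 6 4 3)(7 8)
  after f': (1 4 5 7 3)(2 8)
  after r': (1 5 7 4 8 6 2)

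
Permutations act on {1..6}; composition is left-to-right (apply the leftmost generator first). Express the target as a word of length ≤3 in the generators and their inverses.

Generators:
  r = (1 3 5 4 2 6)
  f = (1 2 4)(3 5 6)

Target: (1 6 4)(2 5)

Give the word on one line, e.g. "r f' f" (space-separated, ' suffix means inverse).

r f'

  after r: (1 3 5 4 2 6)
  after f': (1 6 4)(2 5)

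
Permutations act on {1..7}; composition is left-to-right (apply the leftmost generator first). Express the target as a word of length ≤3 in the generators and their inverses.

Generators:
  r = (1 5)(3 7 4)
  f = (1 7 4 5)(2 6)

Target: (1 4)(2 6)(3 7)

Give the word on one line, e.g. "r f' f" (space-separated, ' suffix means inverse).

  after f: (1 7 4 5)(2 6)
  after r: (1 4)(2 6)(3 7)

f r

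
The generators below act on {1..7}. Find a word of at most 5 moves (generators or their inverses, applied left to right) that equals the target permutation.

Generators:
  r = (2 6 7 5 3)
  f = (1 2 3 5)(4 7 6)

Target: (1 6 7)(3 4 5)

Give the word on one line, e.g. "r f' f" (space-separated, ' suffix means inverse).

  after f: (1 2 3 5)(4 7 6)
  after r': (1 3 7 2 5)(4 6)
  after f': (1 2 3 4 7)
  after r: (1 6 7)(3 4 5)

f r' f' r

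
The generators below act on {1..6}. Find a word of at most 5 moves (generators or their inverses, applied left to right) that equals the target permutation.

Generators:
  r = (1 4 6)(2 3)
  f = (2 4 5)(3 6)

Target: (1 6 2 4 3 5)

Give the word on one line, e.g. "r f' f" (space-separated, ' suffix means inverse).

  after f: (2 4 5)(3 6)
  after r: (1 4 5 3)(2 6)
  after f': (1 2 3)(5 6)
  after r: (1 3 4 6 5)
  after f: (1 6 2 4 3 5)

f r f' r f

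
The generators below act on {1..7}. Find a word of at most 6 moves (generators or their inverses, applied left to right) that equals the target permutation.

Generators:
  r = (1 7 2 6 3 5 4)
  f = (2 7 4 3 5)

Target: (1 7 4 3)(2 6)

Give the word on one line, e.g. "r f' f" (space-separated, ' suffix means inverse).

f r r f

  after f: (2 7 4 3 5)
  after r: (1 7)(3 4 5 6)
  after r: (1 2 6 5 3)
  after f: (1 7 4 3)(2 6)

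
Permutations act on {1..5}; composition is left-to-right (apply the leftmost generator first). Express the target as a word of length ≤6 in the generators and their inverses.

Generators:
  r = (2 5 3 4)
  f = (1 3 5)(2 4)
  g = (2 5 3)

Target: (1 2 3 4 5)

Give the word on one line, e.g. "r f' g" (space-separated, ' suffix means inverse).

f g r g'

  after f: (1 3 5)(2 4)
  after g: (1 2 4 5)
  after r: (1 5)(3 4)
  after g': (1 2 3 4 5)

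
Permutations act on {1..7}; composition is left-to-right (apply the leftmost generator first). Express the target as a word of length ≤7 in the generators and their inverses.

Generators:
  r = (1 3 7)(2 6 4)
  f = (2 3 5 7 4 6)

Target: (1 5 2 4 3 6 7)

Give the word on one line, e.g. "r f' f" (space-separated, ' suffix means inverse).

  after f': (2 6 4 7 5 3)
  after r: (1 3 6 2 4)(5 7)
  after f: (1 5 4)(2 6 3)
  after r': (1 5 6)(3 4 7)
  after r': (1 5 2 4 3 6 7)

f' r f r' r'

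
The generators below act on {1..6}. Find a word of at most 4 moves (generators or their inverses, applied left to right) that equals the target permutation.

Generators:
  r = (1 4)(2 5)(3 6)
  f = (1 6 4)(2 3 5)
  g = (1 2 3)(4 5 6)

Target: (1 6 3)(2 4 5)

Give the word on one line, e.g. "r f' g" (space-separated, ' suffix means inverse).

g f g f

  after g: (1 2 3)(4 5 6)
  after f: (1 3 6)(2 5 4)
  after g: (2 6)(3 4)
  after f: (1 6 3)(2 4 5)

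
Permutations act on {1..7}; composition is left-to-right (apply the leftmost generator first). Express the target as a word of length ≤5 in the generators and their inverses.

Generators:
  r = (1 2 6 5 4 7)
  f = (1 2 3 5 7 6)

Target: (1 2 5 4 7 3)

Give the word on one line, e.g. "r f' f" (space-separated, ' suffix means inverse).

  after r: (1 2 6 5 4 7)
  after f': (2 7 6 3)(4 5)
  after r: (1 2)(3 6)(5 7)
  after f': (2 6)(3 7)
  after r: (1 2 5 4 7 3)

r f' r f' r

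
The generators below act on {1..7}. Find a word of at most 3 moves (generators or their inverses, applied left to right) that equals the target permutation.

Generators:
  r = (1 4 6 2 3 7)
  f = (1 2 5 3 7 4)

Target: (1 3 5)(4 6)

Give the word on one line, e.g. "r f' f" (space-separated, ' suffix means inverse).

  after r: (1 4 6 2 3 7)
  after f': (1 7 4 6)(2 5)
  after f': (1 3 5)(4 6)

r f' f'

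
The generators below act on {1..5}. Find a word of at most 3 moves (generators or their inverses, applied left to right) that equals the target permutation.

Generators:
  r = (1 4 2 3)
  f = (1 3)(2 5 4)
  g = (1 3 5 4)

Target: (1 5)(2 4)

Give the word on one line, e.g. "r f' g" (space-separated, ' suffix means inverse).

g' f'

  after g': (1 4 5 3)
  after f': (1 5)(2 4)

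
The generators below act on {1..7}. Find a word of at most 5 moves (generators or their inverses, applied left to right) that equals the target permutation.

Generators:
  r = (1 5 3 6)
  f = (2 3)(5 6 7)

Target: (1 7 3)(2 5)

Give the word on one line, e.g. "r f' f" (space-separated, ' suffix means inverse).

  after f: (2 3)(5 6 7)
  after r': (1 6 7)(2 5 3)
  after f: (1 7)(2 6 5)
  after r': (1 7 6)(2 3 5)
  after r': (1 7 3)(2 5)

f r' f r' r'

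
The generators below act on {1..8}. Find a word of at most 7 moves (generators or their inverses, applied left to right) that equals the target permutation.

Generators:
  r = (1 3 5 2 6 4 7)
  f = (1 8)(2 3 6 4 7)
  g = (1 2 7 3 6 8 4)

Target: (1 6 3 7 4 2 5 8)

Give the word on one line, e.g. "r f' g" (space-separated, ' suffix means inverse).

f f r' r' f'

  after f: (1 8)(2 3 6 4 7)
  after f: (2 6 7 3 4)
  after r': (1 7)(3 6 4 5)
  after r': (1 4 3 2 5)
  after f': (1 6 3 7 4 2 5 8)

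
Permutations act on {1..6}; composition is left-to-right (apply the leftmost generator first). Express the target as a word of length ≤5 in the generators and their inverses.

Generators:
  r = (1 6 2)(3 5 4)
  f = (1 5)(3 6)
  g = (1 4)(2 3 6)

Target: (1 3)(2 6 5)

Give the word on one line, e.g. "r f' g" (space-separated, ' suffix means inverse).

r f g' r' f'

  after r: (1 6 2)(3 5 4)
  after f: (1 3)(2 5 4 6)
  after g': (1 2 5)(3 4)
  after r': (1 6)(2 3 5)
  after f': (1 3)(2 6 5)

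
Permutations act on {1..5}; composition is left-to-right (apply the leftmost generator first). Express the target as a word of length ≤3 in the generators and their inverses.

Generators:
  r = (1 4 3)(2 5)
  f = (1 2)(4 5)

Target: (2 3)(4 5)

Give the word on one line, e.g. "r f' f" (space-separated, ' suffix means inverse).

r' f' r

  after r': (1 3 4)(2 5)
  after f': (1 3 5)(2 4)
  after r: (2 3)(4 5)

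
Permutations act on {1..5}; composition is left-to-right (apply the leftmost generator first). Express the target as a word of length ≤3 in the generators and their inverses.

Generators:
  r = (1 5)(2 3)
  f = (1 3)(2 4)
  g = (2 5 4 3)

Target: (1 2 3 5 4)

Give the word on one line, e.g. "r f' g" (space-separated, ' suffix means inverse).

  after g': (2 3 4 5)
  after r': (1 5 3 4)
  after g': (1 2 3 5 4)

g' r' g'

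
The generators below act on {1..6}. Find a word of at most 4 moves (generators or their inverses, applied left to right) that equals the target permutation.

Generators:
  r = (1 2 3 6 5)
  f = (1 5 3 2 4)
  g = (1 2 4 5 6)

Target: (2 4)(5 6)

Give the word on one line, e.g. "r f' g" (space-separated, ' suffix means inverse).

  after f: (1 5 3 2 4)
  after r: (2 4)(5 6)

f r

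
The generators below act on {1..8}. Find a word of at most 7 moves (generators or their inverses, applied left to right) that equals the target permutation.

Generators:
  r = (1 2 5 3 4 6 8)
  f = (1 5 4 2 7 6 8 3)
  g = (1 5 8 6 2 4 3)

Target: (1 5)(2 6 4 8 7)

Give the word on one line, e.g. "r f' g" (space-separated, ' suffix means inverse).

  after r: (1 2 5 3 4 6 8)
  after g: (1 4 2 8 5)
  after r': (1 3 5 8 2 6 4)
  after g': (1 4 3)(2 8 6)
  after f': (1 5)(2 6 4 8 7)

r g r' g' f'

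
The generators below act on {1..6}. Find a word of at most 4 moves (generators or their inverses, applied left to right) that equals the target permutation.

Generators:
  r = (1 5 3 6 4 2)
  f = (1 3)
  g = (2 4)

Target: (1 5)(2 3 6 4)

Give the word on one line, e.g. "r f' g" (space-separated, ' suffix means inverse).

  after r: (1 5 3 6 4 2)
  after f': (1 5)(2 3 6 4)

r f'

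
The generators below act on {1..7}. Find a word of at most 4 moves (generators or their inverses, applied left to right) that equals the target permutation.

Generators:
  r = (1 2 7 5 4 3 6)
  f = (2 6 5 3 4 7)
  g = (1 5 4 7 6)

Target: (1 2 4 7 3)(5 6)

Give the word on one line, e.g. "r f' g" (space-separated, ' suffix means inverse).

  after g': (1 6 7 4 5)
  after f': (1 2 7 3 5)(4 6)
  after g': (1 2 4 7 3)(5 6)

g' f' g'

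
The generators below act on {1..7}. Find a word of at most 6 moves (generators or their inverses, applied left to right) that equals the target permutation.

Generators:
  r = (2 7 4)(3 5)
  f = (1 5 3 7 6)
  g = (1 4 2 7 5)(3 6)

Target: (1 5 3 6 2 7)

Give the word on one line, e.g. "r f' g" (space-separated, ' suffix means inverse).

  after f: (1 5 3 7 6)
  after r': (1 3 2 4 7 6)
  after g: (1 6 4 5)(3 7)
  after f': (1 7 5 6 4)
  after g: (1 5 3 6 2 7)

f r' g f' g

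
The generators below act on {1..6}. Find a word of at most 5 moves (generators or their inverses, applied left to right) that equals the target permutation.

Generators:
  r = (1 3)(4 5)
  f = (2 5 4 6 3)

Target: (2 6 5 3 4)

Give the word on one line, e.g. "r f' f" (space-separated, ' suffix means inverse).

f f f

  after f: (2 5 4 6 3)
  after f: (2 4 3 5 6)
  after f: (2 6 5 3 4)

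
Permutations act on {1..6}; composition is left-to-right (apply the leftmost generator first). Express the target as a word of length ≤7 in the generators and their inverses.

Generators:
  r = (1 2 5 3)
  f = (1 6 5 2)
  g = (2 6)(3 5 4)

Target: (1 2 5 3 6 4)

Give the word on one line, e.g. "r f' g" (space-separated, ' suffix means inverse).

  after g: (2 6)(3 5 4)
  after f': (1 2)(3 6 5 4)
  after g: (1 6 4 5 3 2)
  after f': (3 5)(4 6)
  after f': (1 2 5 3 6 4)

g f' g f' f'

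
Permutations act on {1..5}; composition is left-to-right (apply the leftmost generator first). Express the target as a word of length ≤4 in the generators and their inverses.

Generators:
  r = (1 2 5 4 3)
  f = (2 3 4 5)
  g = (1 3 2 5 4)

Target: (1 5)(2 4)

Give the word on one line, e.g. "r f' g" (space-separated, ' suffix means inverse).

  after r: (1 2 5 4 3)
  after g: (1 5)(2 4)

r g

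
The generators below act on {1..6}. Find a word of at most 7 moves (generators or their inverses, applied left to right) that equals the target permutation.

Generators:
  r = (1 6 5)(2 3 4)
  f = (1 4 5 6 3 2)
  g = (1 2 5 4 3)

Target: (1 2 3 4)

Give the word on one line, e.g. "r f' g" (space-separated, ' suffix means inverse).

  after g: (1 2 5 4 3)
  after f: (2 6 3 4)
  after r: (1 6 4 3 2 5)
  after f: (1 3)(2 6 5 4)
  after f: (1 2 3 4)

g f r f f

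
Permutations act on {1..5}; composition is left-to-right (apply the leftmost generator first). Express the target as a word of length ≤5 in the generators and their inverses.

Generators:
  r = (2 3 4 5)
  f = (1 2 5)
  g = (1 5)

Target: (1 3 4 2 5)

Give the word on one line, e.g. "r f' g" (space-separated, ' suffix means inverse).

g' r' f' g r'

  after g': (1 5)
  after r': (1 4 3 2 5)
  after f': (1 4 3)
  after g: (1 4 3 5)
  after r': (1 3 4 2 5)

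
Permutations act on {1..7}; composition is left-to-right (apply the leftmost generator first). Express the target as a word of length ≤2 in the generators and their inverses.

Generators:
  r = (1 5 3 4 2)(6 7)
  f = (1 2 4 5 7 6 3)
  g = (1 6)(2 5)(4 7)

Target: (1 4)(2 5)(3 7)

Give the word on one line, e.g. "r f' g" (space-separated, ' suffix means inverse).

f' r

  after f': (1 3 6 7 5 4 2)
  after r: (1 4)(2 5)(3 7)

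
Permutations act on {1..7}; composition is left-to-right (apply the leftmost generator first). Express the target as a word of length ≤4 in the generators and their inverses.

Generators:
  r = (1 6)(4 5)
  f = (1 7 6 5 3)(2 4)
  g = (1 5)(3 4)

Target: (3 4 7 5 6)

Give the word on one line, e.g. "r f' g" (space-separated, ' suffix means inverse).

g f f

  after g: (1 5)(3 4)
  after f: (1 3 2 4)(5 7 6)
  after f: (3 4 7 5 6)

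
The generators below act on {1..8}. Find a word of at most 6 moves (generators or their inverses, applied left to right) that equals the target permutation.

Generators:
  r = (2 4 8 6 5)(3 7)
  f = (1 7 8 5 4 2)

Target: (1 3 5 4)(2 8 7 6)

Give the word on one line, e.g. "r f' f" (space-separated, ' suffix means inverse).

  after f: (1 7 8 5 4 2)
  after r: (1 3 7 6 5 8 2)
  after f: (1 3 8)(2 7 6 4)
  after f: (1 3 5 4)(2 8 7 6)

f r f f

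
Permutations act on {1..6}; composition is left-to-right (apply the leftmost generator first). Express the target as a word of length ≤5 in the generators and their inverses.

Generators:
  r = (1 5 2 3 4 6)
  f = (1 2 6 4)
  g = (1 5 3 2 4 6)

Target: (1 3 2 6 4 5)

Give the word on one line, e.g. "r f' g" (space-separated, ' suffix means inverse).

f' g' f' g g

  after f': (1 4 6 2)
  after g': (1 2 6 3 5)
  after f': (3 5 4 6)
  after g: (1 5 6 2 4)
  after g: (1 3 2 6 4 5)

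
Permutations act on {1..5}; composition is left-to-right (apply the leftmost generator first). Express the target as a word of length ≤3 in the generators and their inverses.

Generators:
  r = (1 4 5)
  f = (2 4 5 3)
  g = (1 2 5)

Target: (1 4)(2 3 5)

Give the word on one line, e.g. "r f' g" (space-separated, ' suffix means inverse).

  after r: (1 4 5)
  after r: (1 5 4)
  after f': (1 4)(2 3 5)

r r f'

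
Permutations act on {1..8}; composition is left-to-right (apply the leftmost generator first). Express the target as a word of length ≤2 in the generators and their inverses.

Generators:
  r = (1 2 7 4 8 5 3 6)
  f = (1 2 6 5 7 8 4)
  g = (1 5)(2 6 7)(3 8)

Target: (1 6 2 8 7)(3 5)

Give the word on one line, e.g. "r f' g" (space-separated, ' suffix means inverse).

  after r: (1 2 7 4 8 5 3 6)
  after f: (1 6 2 8 7)(3 5)

r f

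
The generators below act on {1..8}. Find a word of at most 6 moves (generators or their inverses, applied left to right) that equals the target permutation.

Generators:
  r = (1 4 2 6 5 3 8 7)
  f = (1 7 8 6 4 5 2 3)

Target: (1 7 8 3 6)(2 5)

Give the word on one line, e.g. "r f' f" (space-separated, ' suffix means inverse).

  after f': (1 3 2 5 4 6 8 7)
  after r: (1 8)(2 3 6 7 4 5)
  after r: (1 7 2 8 4 3 5 6)
  after f: (1 8 5 4)(2 6 7 3)
  after r: (1 7 8 3 6)(2 5)

f' r r f r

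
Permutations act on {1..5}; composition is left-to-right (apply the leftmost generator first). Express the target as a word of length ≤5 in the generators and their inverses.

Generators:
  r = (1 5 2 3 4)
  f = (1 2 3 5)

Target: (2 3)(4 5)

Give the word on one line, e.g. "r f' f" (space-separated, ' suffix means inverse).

  after r: (1 5 2 3 4)
  after f: (2 5 3 4)
  after r: (1 5 4 3)
  after f: (2 3)(4 5)

r f r f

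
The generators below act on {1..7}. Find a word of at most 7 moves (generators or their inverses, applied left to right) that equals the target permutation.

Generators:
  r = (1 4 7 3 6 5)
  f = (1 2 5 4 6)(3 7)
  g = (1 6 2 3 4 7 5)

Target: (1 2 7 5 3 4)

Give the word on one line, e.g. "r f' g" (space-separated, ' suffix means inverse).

r' r' f' g' g'

  after r': (1 5 6 3 7 4)
  after r': (1 6 7)(3 4 5)
  after f': (1 4 2)(3 5 7 6)
  after g': (1 3 7)(2 5 4 6)
  after g': (1 2 7 5 3 4)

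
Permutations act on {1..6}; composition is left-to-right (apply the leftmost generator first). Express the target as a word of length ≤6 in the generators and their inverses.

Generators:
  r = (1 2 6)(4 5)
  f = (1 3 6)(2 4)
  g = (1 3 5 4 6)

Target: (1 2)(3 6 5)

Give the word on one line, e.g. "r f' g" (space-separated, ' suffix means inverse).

  after g: (1 3 5 4 6)
  after g: (1 5 6 3 4)
  after g: (1 4 3 6 5)
  after g: (1 6 4 5 3)
  after r': (1 2)(3 6 5)

g g g g r'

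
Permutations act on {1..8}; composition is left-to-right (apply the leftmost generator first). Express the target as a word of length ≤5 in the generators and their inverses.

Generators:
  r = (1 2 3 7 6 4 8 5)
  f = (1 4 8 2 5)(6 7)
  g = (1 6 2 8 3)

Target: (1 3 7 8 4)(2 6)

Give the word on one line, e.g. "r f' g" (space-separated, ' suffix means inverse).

r r f

  after r: (1 2 3 7 6 4 8 5)
  after r: (1 3 6 8)(2 7 4 5)
  after f: (1 3 7 8 4)(2 6)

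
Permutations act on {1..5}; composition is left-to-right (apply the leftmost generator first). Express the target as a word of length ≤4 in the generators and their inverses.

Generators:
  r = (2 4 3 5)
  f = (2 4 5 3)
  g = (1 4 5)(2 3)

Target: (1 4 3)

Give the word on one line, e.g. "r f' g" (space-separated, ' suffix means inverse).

f' g

  after f': (2 3 5 4)
  after g: (1 4 3)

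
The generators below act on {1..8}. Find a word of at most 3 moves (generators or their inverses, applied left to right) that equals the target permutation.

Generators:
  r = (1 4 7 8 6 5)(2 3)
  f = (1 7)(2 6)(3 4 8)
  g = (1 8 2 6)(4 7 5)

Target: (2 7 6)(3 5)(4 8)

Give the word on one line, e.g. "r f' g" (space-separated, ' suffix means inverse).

  after r': (1 5 6 8 7 4)(2 3)
  after f: (1 5 2 4 7 8)(3 6)
  after r: (2 7 6)(3 5)(4 8)

r' f r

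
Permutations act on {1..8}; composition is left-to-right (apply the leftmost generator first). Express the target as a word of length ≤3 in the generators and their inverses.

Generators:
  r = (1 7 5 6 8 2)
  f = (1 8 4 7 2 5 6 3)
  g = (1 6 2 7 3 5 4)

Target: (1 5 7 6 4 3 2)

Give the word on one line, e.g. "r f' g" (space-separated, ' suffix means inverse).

  after g': (1 4 5 3 7 2 6)
  after g': (1 5 7 6 4 3 2)

g' g'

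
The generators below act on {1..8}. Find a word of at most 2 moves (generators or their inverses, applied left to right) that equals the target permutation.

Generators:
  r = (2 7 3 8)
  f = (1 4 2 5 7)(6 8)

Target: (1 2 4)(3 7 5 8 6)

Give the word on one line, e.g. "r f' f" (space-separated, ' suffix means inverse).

  after f': (1 7 5 2 4)(6 8)
  after r': (1 2 4)(3 7 5 8 6)

f' r'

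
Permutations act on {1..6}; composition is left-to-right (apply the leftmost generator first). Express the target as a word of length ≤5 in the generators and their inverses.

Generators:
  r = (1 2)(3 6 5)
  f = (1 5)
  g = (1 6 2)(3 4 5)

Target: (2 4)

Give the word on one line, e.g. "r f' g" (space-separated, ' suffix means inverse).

  after g: (1 6 2)(3 4 5)
  after f': (1 6 2 5 3 4)
  after g': (2 4)

g f' g'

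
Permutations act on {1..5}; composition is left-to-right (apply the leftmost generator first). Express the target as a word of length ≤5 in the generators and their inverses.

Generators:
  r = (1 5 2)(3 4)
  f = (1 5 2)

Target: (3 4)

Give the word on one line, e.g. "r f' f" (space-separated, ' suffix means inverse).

f f r' f f

  after f: (1 5 2)
  after f: (1 2 5)
  after r': (1 5 2)(3 4)
  after f: (1 2 5)(3 4)
  after f: (3 4)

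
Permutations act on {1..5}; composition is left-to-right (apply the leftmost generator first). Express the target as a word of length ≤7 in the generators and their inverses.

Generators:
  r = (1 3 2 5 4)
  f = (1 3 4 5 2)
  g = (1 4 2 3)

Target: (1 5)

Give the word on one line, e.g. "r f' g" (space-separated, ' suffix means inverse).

r' r' g' r' f'

  after r': (1 4 5 2 3)
  after r': (1 5 3 4 2)
  after g': (1 5 2 3)
  after r': (1 2)(3 4 5)
  after f': (1 5)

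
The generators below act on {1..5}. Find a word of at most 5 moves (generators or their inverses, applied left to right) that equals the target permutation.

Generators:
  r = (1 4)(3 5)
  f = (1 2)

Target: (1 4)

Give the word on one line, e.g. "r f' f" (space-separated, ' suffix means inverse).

  after f': (1 2)
  after r: (1 2 4)(3 5)
  after f': (2 4)(3 5)
  after r': (1 4 2)
  after f': (1 4)

f' r f' r' f'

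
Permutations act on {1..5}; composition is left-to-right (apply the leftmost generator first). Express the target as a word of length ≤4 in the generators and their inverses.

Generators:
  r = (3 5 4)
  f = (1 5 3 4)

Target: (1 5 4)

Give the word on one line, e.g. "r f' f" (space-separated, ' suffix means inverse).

f' r' f r

  after f': (1 4 3 5)
  after r': (1 5)
  after f: (1 3 4)
  after r: (1 5 4)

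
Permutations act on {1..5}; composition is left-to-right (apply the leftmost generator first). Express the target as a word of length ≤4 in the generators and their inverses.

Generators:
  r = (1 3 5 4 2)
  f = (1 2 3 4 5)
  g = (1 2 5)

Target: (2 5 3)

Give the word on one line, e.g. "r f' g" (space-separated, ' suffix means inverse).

f r

  after f: (1 2 3 4 5)
  after r: (2 5 3)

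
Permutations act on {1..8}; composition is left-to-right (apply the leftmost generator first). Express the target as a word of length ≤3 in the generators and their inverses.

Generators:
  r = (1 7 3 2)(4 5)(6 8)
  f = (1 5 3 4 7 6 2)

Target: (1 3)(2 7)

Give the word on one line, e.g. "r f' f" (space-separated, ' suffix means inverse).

r' r'

  after r': (1 2 3 7)(4 5)(6 8)
  after r': (1 3)(2 7)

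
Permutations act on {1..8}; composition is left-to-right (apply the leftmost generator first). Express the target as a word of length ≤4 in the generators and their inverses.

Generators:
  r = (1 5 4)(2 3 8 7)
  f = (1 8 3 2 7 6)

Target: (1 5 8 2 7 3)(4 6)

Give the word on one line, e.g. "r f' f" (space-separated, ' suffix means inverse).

r' f r' f'

  after r': (1 4 5)(2 7 8 3)
  after f: (1 4 5 8 2 6)(3 7)
  after r': (1 5 3 8 7 2 6 4)
  after f': (1 5 8 2 7 3)(4 6)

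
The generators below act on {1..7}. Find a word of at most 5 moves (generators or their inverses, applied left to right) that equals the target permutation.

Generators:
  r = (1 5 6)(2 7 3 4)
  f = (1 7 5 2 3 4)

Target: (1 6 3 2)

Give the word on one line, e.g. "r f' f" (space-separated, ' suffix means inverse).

  after f': (1 4 3 2 5 7)
  after r': (1 3 4 7 6 5 2)
  after r': (1 7 5 4 2 6)
  after f: (1 5)(2 6 7)(3 4)
  after r: (1 6 3 2)

f' r' r' f r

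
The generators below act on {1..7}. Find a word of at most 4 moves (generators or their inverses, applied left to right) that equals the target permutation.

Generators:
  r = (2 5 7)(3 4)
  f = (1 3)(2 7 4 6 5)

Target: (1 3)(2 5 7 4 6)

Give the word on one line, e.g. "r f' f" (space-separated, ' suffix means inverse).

  after f: (1 3)(2 7 4 6 5)
  after r: (1 4 6 7 3)
  after r: (1 3)(2 5 7 4 6)

f r r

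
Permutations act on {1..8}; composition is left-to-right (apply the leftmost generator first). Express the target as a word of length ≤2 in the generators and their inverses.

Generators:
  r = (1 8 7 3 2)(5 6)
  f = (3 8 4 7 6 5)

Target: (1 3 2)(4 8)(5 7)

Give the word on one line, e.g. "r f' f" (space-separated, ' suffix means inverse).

r f'

  after r: (1 8 7 3 2)(5 6)
  after f': (1 3 2)(4 8)(5 7)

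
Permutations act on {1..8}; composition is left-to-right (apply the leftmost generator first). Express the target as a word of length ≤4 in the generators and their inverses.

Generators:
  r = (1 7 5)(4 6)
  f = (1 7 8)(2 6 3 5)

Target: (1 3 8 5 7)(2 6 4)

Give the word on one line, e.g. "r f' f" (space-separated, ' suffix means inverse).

  after f: (1 7 8)(2 6 3 5)
  after r: (1 5 2 4 6 3)(7 8)
  after f': (1 3 8)(2 4)
  after r': (1 3 8 5 7)(2 6 4)

f r f' r'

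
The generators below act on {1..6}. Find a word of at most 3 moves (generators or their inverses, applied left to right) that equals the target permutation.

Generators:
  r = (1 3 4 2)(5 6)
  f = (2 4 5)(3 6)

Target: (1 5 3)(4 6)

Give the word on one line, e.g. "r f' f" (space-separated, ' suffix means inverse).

r' f'

  after r': (1 2 4 3)(5 6)
  after f': (1 5 3)(4 6)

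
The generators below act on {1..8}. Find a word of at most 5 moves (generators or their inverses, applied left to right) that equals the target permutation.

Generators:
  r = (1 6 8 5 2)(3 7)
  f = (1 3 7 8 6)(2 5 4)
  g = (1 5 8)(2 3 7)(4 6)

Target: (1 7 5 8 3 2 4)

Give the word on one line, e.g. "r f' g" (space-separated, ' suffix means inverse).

f r f' r'

  after f: (1 3 7 8 6)(2 5 4)
  after r: (1 7 5 4)
  after f': (1 3)(2 4 6 8 7)
  after r': (1 7 5 8 3 2 4)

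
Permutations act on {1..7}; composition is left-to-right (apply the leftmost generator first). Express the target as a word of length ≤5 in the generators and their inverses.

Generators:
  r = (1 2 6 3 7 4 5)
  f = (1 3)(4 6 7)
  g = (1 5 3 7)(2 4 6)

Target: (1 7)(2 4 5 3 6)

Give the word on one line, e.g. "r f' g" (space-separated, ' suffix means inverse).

  after r: (1 2 6 3 7 4 5)
  after g: (1 4 3)(6 7)
  after r: (1 5)(2 6 4 7 3)
  after g: (1 3 4)
  after g: (1 7)(2 4 5 3 6)

r g r g g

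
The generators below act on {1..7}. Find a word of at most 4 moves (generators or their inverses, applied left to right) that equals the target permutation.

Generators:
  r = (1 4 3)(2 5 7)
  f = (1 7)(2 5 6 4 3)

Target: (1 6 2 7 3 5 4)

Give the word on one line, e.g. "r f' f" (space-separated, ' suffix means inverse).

  after r': (1 3 4)(2 7 5)
  after f': (1 4 7 2)(3 6 5)
  after f': (1 6 2 7 3 5 4)

r' f' f'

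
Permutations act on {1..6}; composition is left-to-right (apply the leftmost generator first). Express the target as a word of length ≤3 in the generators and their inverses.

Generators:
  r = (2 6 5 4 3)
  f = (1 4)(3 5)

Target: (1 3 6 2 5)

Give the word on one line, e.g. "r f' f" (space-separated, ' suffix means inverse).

  after f': (1 4)(3 5)
  after r': (1 5 4)(2 3 6)
  after f: (1 3 6 2 5)

f' r' f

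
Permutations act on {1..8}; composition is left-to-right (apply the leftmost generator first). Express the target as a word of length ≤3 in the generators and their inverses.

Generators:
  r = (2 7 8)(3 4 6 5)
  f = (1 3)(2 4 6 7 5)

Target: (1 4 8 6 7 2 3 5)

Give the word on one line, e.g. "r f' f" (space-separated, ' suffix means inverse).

  after r: (2 7 8)(3 4 6 5)
  after f: (1 3 6 2 5)(4 7 8)
  after r: (1 4 8 6 7 2 3 5)

r f r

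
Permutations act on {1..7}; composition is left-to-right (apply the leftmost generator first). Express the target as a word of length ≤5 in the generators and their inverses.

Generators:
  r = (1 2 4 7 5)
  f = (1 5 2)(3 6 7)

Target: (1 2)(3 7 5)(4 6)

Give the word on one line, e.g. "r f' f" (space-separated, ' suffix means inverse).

r f r' f

  after r: (1 2 4 7 5)
  after f: (2 4 3 6 7)
  after r': (1 5 7)(3 6 4)
  after f: (1 2)(3 7 5)(4 6)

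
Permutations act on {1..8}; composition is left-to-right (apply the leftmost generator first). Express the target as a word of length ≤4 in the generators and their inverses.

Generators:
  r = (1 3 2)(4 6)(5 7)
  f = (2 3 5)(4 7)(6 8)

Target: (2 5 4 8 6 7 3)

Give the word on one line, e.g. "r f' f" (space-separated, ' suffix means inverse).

  after r': (1 2 3)(4 6)(5 7)
  after f: (1 3)(2 5 4 8 6 7)
  after r: (1 2 7)(4 8)(5 6)
  after r: (2 5 4 8 6 7 3)

r' f r r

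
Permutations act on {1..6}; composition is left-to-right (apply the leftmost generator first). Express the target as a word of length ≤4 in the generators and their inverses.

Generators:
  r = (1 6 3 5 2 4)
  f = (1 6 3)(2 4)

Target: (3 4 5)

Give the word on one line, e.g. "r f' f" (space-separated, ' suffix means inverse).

f r'

  after f: (1 6 3)(2 4)
  after r': (3 4 5)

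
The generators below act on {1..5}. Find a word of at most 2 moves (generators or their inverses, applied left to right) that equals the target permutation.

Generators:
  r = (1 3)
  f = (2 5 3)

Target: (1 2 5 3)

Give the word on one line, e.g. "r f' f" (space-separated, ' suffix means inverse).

r f

  after r: (1 3)
  after f: (1 2 5 3)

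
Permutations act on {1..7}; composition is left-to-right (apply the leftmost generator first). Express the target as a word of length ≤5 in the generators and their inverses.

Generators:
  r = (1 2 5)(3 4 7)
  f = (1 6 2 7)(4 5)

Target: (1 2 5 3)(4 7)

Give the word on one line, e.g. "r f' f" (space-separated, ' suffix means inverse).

f r' f

  after f: (1 6 2 7)(4 5)
  after r': (1 6)(2 4)(3 7 5)
  after f: (1 2 5 3)(4 7)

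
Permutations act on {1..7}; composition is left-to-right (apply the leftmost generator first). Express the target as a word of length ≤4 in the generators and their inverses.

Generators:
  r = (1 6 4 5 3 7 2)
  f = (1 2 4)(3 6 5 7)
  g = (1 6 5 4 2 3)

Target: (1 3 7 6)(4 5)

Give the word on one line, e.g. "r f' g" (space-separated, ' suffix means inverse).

g g f' f'

  after g: (1 6 5 4 2 3)
  after g: (1 5 2)(3 6 4)
  after f': (1 6 2 4 7 5)
  after f': (1 3 7 6)(4 5)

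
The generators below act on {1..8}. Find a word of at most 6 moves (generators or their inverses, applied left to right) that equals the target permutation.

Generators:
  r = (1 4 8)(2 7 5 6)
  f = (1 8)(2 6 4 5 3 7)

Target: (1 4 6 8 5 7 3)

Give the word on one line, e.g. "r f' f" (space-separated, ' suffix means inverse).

f r f' r'

  after f: (1 8)(2 6 4 5 3 7)
  after r: (3 5)(4 6 8)
  after f': (1 8 6)(2 7 3 4)
  after r': (1 4 6 8 5 7 3)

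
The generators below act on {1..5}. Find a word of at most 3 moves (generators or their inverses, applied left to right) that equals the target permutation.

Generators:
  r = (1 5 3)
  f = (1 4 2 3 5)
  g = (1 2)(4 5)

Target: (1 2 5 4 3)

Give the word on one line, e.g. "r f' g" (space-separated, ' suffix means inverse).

g r

  after g: (1 2)(4 5)
  after r: (1 2 5 4 3)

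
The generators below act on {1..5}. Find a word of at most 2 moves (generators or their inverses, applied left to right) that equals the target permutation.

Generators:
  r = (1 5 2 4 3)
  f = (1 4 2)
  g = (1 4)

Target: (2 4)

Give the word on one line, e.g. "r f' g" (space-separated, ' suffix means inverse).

g f'

  after g: (1 4)
  after f': (2 4)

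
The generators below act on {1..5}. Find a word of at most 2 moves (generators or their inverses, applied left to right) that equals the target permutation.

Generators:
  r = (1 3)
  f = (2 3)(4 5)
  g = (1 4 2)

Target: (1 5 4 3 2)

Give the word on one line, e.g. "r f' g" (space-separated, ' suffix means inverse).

  after g: (1 4 2)
  after f: (1 5 4 3 2)

g f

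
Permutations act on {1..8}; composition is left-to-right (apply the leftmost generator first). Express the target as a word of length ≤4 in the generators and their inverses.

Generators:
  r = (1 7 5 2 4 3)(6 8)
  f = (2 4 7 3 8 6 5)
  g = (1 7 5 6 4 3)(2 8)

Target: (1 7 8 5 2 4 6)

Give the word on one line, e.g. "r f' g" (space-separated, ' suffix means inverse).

f' f' g

  after f': (2 5 6 8 3 7 4)
  after f': (2 6 3 4 5 8 7)
  after g: (1 7 8 5 2 4 6)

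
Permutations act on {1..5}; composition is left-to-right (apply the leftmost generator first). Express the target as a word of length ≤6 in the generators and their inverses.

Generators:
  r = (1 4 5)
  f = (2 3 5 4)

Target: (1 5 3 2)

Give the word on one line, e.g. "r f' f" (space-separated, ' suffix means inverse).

  after f: (2 3 5 4)
  after f: (2 5)(3 4)
  after f: (2 4 5 3)
  after r': (1 5 3 2)

f f f r'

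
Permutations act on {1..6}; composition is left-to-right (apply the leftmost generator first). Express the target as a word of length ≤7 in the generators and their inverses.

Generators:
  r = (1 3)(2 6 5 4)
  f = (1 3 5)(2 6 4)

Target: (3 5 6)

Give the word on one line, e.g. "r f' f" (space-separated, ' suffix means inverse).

  after r': (1 3)(2 4 5 6)
  after r': (2 5)(4 6)
  after r': (1 3)(2 6 5 4)
  after f: (1 5 2 4 6)
  after f: (3 5 6)

r' r' r' f f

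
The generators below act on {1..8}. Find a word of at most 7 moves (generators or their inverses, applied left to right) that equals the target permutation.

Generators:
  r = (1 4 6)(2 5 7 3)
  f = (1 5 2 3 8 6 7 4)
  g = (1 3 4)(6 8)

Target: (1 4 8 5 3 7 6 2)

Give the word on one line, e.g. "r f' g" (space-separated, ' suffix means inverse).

  after f: (1 5 2 3 8 6 7 4)
  after r': (1 2 7)(3 8 4 6 5)
  after g: (1 2 7 3 6 5 4 8)
  after f: (1 3 7 8 5)(2 4 6)
  after g: (1 4 8 5 3 7 6 2)

f r' g f g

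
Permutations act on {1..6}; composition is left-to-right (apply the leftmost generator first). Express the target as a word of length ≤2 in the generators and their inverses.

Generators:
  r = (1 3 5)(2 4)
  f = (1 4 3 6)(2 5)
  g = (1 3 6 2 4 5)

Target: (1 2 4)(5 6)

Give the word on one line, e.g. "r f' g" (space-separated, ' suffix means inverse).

  after f: (1 4 3 6)(2 5)
  after g': (1 2 4)(5 6)

f g'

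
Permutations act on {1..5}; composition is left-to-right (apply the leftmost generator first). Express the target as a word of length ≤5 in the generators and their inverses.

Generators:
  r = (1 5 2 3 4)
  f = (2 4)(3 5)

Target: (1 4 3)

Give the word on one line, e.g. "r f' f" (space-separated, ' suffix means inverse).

r' r' r' f'

  after r': (1 4 3 2 5)
  after r': (1 3 5 4 2)
  after r': (1 2 4 5 3)
  after f': (1 4 3)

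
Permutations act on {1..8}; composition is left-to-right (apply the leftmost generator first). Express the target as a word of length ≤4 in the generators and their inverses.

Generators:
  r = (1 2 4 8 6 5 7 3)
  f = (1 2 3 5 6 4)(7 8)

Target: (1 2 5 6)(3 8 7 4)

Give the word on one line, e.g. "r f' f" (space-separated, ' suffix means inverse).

  after r: (1 2 4 8 6 5 7 3)
  after f': (2 6 3 4 7)(5 8)
  after r: (1 2 5 6)(3 8 7 4)

r f' r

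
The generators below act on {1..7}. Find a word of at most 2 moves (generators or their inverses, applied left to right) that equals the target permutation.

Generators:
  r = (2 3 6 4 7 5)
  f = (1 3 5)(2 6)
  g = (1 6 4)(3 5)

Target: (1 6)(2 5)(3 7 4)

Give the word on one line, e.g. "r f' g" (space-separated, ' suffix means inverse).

g' r'

  after g': (1 4 6)(3 5)
  after r': (1 6)(2 5)(3 7 4)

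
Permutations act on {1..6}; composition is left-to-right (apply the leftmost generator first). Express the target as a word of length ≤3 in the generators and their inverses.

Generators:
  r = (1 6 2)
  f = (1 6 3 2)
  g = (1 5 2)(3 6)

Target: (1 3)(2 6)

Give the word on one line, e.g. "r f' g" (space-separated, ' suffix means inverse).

f f

  after f: (1 6 3 2)
  after f: (1 3)(2 6)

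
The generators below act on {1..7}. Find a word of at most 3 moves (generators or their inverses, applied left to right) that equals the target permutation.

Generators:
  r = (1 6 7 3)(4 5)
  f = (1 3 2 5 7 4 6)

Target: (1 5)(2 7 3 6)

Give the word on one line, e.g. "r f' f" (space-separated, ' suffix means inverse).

  after r': (1 3 7 6)(4 5)
  after f: (1 2 5 6 3 4 7)
  after f: (1 5)(2 7 3 6)

r' f f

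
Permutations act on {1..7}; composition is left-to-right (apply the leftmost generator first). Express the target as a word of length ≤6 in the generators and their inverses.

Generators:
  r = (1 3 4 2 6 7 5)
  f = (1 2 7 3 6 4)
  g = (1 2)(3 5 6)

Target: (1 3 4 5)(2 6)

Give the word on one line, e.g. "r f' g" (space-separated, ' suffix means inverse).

  after g: (1 2)(3 5 6)
  after f: (1 7 3 5 4)
  after g': (1 7 6 5 4 2)
  after r: (1 5 2 3 4 6)
  after g': (1 3 4 5)(2 6)

g f g' r g'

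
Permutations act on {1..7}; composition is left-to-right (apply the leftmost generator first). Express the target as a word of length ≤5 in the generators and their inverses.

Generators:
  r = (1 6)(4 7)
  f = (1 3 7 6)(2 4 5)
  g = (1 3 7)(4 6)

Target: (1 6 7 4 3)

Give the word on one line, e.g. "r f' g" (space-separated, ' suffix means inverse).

  after r: (1 6)(4 7)
  after g': (1 4 3)(6 7)
  after g': (1 6 3 7 4)
  after g': (1 4 7 6)
  after g': (1 6 7 4 3)

r g' g' g' g'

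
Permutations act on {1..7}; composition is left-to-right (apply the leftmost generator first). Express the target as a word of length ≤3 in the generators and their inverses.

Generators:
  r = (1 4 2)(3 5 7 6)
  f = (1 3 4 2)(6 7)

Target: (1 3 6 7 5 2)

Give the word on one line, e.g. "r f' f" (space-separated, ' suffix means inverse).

r' f f

  after r': (1 2 4)(3 6 7 5)
  after f: (3 7 5 4)
  after f: (1 3 6 7 5 2)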